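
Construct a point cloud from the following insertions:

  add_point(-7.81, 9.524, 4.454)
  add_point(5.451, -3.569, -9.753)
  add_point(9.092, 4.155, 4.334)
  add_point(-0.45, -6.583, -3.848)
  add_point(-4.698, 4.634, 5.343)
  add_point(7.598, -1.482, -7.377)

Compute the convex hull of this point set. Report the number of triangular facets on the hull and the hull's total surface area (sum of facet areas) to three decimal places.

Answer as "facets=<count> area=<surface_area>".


Extreme-point indices: [0, 1, 2, 3, 4, 5] — 6 of 6 on the boundary.

Triangle areas on the boundary:
  f1: (p1, p3, p0) → 83.9728
  f2: (p4, p2, p0) → 33.9642
  f3: (p4, p3, p0) → 32.6494
  f4: (p4, p3, p2) → 97.9094
  f5: (p5, p2, p0) → 115.9636
  f6: (p5, p1, p0) → 41.7120
  f7: (p5, p3, p2) → 66.4652
  f8: (p5, p1, p3) → 16.7828
Σ area = 489.420

Euler characteristic 6−12+8 = 2 ✓

facets=8 area=489.420


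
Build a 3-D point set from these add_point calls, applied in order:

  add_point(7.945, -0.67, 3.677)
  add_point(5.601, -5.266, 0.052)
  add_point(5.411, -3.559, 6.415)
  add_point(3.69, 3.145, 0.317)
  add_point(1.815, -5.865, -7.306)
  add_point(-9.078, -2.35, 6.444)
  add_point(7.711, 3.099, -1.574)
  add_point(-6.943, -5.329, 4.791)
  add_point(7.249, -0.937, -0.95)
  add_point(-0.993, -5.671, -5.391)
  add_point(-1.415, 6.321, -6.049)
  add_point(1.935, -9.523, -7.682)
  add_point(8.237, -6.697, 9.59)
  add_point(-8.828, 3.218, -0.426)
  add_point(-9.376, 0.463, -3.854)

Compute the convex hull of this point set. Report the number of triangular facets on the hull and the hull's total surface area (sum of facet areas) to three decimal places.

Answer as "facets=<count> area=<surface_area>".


facets=20 area=813.783

Points on the hull: [0, 3, 4, 5, 6, 7, 8, 10, 11, 12, 13, 14] (12 of 15).

Area of each hull facet:
  f1: (p11, p10, p14) → 76.2295
  f2: (p8, p11, p12) → 71.8955
  f3: (p8, p6, p12) → 19.9439
  f4: (p8, p6, p11) → 18.7412
  f5: (p4, p11, p10) → 5.2038
  f6: (p4, p6, p10) → 59.7184
  f7: (p4, p6, p11) → 14.4119
  f8: (p13, p10, p14) → 21.4772
  f9: (p13, p5, p14) → 19.1833
  f10: (p7, p11, p14) → 78.9637
  f11: (p7, p5, p14) → 21.0923
  f12: (p7, p11, p12) → 120.2458
  f13: (p7, p5, p12) → 28.7762
  f14: (p0, p6, p12) → 4.6840
  f15: (p3, p13, p5) → 55.4564
  f16: (p3, p5, p12) → 105.0874
  f17: (p3, p0, p12) → 17.2605
  f18: (p3, p0, p6) → 13.6779
  f19: (p3, p6, p10) → 18.9702
  f20: (p3, p13, p10) → 42.7639
Σ area = 813.783

Check V−E+F: 12 − 30 + 20 = 2.


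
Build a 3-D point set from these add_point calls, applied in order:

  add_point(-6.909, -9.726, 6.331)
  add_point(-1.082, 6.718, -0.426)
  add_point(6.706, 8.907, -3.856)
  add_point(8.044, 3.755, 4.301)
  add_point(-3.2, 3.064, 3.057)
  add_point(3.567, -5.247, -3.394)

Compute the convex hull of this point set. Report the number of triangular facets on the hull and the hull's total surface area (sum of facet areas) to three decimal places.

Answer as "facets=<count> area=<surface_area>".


facets=8 area=471.548

Points on the hull: [0, 1, 2, 3, 4, 5] (6 of 6).

Area of each hull facet:
  f1: (p1, p2, p3) → 40.2907
  f2: (p5, p3, p0) → 94.6224
  f3: (p5, p2, p3) → 60.6343
  f4: (p5, p1, p0) → 97.9470
  f5: (p5, p1, p2) → 56.9966
  f6: (p4, p3, p0) → 74.1576
  f7: (p4, p1, p0) → 17.8941
  f8: (p4, p1, p3) → 29.0055
Σ area = 471.548

Euler characteristic 6−12+8 = 2 ✓


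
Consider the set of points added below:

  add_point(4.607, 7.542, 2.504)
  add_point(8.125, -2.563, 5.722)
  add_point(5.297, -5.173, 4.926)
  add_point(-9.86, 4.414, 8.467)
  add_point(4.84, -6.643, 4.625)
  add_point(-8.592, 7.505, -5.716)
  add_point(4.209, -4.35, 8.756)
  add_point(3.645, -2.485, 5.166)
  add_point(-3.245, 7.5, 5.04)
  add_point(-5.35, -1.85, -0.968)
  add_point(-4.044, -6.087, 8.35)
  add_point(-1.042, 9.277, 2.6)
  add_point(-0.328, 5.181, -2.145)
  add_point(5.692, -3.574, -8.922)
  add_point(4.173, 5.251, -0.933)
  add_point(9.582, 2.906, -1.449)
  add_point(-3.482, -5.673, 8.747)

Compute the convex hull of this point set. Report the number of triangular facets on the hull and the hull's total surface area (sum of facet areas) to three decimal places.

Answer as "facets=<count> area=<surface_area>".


facets=22 area=928.931

13 of the 17 inputs are extreme points: [0, 1, 3, 4, 5, 6, 8, 9, 10, 11, 13, 15, 16].

Per-facet area ½‖(b−a)×(c−a)‖:
  f1: (p5, p13, p15) → 95.4747
  f2: (p10, p13, p4) → 60.9502
  f3: (p10, p6, p4) → 20.1226
  f4: (p0, p5, p15) → 58.8855
  f5: (p1, p6, p4) → 11.3046
  f6: (p1, p13, p15) → 48.1458
  f7: (p1, p13, p4) → 37.2377
  f8: (p1, p0, p15) → 35.5615
  f9: (p1, p0, p6) → 28.5705
  f10: (p16, p6, p3) → 43.0220
  f11: (p16, p10, p3) → 4.7870
  f12: (p16, p10, p6) → 1.9698
  f13: (p9, p5, p13) → 74.9774
  f14: (p9, p10, p13) → 65.7487
  f15: (p9, p5, p3) → 65.3996
  f16: (p9, p10, p3) → 56.4458
  f17: (p11, p5, p3) → 64.9330
  f18: (p11, p0, p5) → 27.4445
  f19: (p8, p11, p3) → 5.0111
  f20: (p8, p11, p0) → 9.9462
  f21: (p8, p6, p3) → 58.3995
  f22: (p8, p0, p6) → 54.5928
Σ area = 928.931

Euler: V−E+F = 13−33+22 = 2.


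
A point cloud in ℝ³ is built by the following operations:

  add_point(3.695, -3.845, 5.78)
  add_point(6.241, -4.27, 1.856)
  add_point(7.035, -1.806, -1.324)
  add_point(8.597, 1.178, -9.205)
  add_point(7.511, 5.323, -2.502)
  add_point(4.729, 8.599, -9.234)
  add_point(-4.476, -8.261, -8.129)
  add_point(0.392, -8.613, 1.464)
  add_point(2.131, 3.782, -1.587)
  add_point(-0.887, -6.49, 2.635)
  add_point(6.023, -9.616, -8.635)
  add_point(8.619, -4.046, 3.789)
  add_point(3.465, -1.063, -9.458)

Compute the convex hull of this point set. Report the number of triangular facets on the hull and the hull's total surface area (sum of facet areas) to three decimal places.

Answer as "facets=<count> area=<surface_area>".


Extreme-point indices: [0, 3, 4, 5, 6, 7, 8, 9, 10, 11, 12] — 11 of 13 on the boundary.

Per-facet area ½‖(b−a)×(c−a)‖:
  f1: (p12, p5, p6) → 34.6206
  f2: (p12, p10, p6) → 43.5360
  f3: (p8, p5, p6) → 70.4230
  f4: (p8, p9, p6) → 65.5699
  f5: (p7, p10, p6) → 52.0293
  f6: (p7, p9, p6) → 14.5975
  f7: (p7, p10, p11) → 55.5008
  f8: (p3, p12, p5) → 23.4002
  f9: (p3, p12, p10) → 24.9582
  f10: (p3, p10, p11) → 70.9796
  f11: (p4, p8, p5) → 22.5675
  f12: (p4, p3, p11) → 45.0930
  f13: (p4, p3, p5) → 28.3891
  f14: (p0, p8, p9) → 32.5920
  f15: (p0, p7, p11) → 18.9184
  f16: (p0, p7, p9) → 8.2588
  f17: (p0, p4, p11) → 30.0233
  f18: (p0, p4, p8) → 29.9701
Σ area = 671.427

Check V−E+F: 11 − 27 + 18 = 2.

facets=18 area=671.427


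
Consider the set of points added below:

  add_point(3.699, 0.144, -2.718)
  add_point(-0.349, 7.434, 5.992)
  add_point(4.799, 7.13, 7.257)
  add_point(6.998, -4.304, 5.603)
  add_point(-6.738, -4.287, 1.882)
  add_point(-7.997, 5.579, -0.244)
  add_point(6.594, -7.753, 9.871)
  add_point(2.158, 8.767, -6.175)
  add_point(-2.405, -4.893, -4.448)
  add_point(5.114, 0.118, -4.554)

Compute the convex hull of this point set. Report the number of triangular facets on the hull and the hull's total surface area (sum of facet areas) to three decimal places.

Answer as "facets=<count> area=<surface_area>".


facets=14 area=733.722

Points on the hull: [1, 2, 3, 4, 5, 6, 7, 8, 9] (9 of 10).

Area of each hull facet:
  f1: (p8, p7, p5) → 72.8201
  f2: (p2, p6, p3) → 28.2653
  f3: (p9, p8, p7) → 40.5689
  f4: (p9, p2, p3) → 63.2991
  f5: (p9, p2, p7) → 60.1367
  f6: (p9, p6, p3) → 10.9226
  f7: (p9, p8, p6) → 73.0382
  f8: (p4, p8, p5) → 39.1180
  f9: (p4, p8, p6) → 61.0906
  f10: (p1, p2, p6) → 39.4881
  f11: (p1, p4, p6) → 104.2626
  f12: (p1, p4, p5) → 51.0102
  f13: (p1, p7, p5) → 56.5626
  f14: (p1, p2, p7) → 33.1389
Σ area = 733.722

Euler characteristic 9−21+14 = 2 ✓


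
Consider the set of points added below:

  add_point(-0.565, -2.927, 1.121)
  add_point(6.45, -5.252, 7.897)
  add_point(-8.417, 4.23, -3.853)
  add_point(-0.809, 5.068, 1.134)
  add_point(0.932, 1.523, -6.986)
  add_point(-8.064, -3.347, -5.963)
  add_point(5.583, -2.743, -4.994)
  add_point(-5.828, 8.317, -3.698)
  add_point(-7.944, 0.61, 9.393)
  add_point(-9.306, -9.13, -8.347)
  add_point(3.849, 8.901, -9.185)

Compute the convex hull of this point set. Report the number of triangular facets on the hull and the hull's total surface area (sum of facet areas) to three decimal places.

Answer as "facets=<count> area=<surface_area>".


facets=12 area=927.831

Extreme-point indices: [1, 2, 3, 6, 7, 8, 9, 10] — 8 of 11 on the boundary.

Facet areas (half cross-product norm):
  f1: (p8, p1, p9) → 155.0822
  f2: (p6, p1, p9) → 107.0120
  f3: (p6, p10, p9) → 101.9215
  f4: (p6, p10, p1) → 70.4771
  f5: (p3, p10, p1) → 76.7691
  f6: (p3, p8, p1) → 80.5876
  f7: (p3, p7, p10) → 41.6138
  f8: (p3, p7, p8) → 44.3522
  f9: (p2, p10, p9) → 96.9540
  f10: (p2, p7, p10) → 23.4549
  f11: (p2, p8, p9) → 96.8553
  f12: (p2, p7, p8) → 32.7516
Σ area = 927.831

Euler characteristic 8−18+12 = 2 ✓


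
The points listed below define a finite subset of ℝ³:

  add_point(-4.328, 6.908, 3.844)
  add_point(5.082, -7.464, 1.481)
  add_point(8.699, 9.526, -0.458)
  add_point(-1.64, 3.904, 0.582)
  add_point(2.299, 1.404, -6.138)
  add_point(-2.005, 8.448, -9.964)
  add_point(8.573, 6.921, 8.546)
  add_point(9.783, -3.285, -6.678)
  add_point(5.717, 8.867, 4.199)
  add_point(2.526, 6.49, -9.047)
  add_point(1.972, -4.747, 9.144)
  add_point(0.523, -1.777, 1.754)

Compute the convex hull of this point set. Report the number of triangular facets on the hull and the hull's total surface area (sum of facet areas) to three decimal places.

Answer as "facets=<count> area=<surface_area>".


facets=18 area=816.994

Points on the hull: [0, 1, 2, 4, 5, 6, 7, 8, 9, 10, 11] (11 of 12).

Facet areas (half cross-product norm):
  f1: (p9, p2, p7) → 65.8968
  f2: (p9, p5, p7) → 15.3316
  f3: (p9, p5, p2) → 23.2273
  f4: (p8, p5, p0) → 71.3237
  f5: (p8, p5, p2) → 39.5494
  f6: (p6, p2, p7) → 65.9670
  f7: (p6, p8, p2) → 14.0288
  f8: (p6, p10, p0) → 82.3797
  f9: (p6, p8, p0) → 25.1797
  f10: (p1, p6, p7) → 83.9587
  f11: (p1, p6, p10) → 58.3132
  f12: (p4, p5, p7) → 24.9488
  f13: (p4, p1, p7) → 44.4670
  f14: (p4, p1, p5) → 17.4975
  f15: (p11, p5, p0) → 70.3346
  f16: (p11, p1, p5) → 46.8729
  f17: (p11, p10, p0) → 40.2164
  f18: (p11, p1, p10) → 27.5002
Σ area = 816.994

Euler: V−E+F = 11−27+18 = 2.


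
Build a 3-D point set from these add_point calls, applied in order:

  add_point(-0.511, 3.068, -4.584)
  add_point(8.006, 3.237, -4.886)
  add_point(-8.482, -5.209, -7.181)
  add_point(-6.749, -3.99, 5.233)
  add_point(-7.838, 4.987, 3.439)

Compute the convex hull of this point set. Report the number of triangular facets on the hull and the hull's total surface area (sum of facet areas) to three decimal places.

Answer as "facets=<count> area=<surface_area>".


facets=6 area=387.706

5 of the 5 inputs are extreme points: [0, 1, 2, 3, 4].

Facet areas (half cross-product norm):
  f1: (p3, p1, p2) → 112.6129
  f2: (p3, p4, p2) → 57.6729
  f3: (p3, p4, p1) → 82.4031
  f4: (p0, p1, p2) → 36.7138
  f5: (p0, p4, p2) → 64.0811
  f6: (p0, p4, p1) → 34.2222
Σ area = 387.706

Check V−E+F: 5 − 9 + 6 = 2.


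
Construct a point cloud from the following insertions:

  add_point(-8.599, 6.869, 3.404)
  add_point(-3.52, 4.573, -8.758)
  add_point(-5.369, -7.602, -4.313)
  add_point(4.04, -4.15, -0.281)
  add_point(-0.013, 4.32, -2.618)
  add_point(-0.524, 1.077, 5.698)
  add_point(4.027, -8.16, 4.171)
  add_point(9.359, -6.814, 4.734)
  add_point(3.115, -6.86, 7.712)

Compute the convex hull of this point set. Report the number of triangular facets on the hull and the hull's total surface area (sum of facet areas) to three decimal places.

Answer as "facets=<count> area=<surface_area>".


Hull vertices (9/9): indices [0, 1, 2, 3, 4, 5, 6, 7, 8].

Triangle areas on the boundary:
  f1: (p2, p1, p0) → 85.7596
  f2: (p2, p6, p7) → 22.2344
  f3: (p8, p6, p7) → 10.7119
  f4: (p8, p2, p0) → 117.1206
  f5: (p8, p2, p6) → 22.2928
  f6: (p4, p1, p0) → 38.0548
  f7: (p4, p1, p7) → 41.1596
  f8: (p3, p1, p7) → 17.2398
  f9: (p3, p2, p7) → 28.8765
  f10: (p3, p2, p1) → 67.6040
  f11: (p5, p8, p0) → 22.1115
  f12: (p5, p8, p7) → 29.8962
  f13: (p5, p4, p0) → 42.3568
  f14: (p5, p4, p7) → 56.3520
Σ area = 601.770

Euler: V−E+F = 9−21+14 = 2.

facets=14 area=601.770


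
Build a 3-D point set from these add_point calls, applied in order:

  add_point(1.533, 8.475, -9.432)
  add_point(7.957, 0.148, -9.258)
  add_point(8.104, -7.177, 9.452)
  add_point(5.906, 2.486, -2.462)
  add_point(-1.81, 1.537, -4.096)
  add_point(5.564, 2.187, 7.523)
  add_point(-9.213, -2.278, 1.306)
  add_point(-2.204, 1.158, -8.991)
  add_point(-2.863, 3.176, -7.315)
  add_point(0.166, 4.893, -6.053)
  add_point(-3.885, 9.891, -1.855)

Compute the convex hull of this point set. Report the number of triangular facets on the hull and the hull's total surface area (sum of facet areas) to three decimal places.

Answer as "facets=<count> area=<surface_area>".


9 of the 11 inputs are extreme points: [0, 1, 2, 3, 5, 6, 7, 8, 10].

Triangle areas on the boundary:
  f1: (p1, p2, p6) → 174.0212
  f2: (p5, p2, p6) → 82.2218
  f3: (p5, p10, p6) → 98.4604
  f4: (p5, p10, p0) → 72.3211
  f5: (p5, p1, p2) → 84.3685
  f6: (p7, p1, p6) → 55.7905
  f7: (p7, p1, p0) → 39.1184
  f8: (p3, p1, p0) → 36.0214
  f9: (p3, p5, p0) → 36.9555
  f10: (p3, p5, p1) → 15.6172
  f11: (p8, p10, p0) → 29.8292
  f12: (p8, p7, p0) → 9.5069
  f13: (p8, p10, p6) → 51.6701
  f14: (p8, p7, p6) → 15.7965
Σ area = 801.699

Euler characteristic 9−21+14 = 2 ✓

facets=14 area=801.699


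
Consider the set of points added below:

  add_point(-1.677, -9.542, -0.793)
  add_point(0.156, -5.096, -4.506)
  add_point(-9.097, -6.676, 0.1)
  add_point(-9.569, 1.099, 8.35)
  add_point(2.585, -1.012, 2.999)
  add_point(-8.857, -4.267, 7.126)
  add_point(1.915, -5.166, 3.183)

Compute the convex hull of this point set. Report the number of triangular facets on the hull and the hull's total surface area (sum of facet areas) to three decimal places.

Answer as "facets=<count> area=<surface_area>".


facets=10 area=321.918

Extreme-point indices: [0, 1, 2, 3, 4, 5, 6] — 7 of 7 on the boundary.

Facet areas (half cross-product norm):
  f1: (p1, p4, p3) → 58.9400
  f2: (p2, p1, p3) → 57.3797
  f3: (p2, p1, p0) → 24.2256
  f4: (p6, p4, p3) → 28.3159
  f5: (p6, p1, p4) → 16.6088
  f6: (p6, p1, p0) → 20.2454
  f7: (p5, p6, p3) → 30.7309
  f8: (p5, p6, p0) → 38.6400
  f9: (p5, p2, p3) → 17.6411
  f10: (p5, p2, p0) → 29.1902
Σ area = 321.918

Euler: V−E+F = 7−15+10 = 2.


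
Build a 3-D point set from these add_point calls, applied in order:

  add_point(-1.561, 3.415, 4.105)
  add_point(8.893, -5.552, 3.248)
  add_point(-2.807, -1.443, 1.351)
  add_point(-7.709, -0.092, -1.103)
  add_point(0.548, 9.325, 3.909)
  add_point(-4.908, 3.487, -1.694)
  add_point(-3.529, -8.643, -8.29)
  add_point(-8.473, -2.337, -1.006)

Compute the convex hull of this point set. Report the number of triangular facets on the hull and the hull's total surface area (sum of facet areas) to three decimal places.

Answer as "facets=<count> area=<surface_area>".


facets=12 area=476.900

Points on the hull: [0, 1, 2, 3, 4, 5, 6, 7] (8 of 8).

Facet areas (half cross-product norm):
  f1: (p6, p1, p7) → 90.9011
  f2: (p6, p4, p1) → 144.9456
  f3: (p5, p6, p4) → 45.5220
  f4: (p0, p4, p1) → 40.4914
  f5: (p3, p5, p4) → 15.1690
  f6: (p3, p0, p7) → 8.5062
  f7: (p3, p0, p4) → 22.2269
  f8: (p3, p6, p7) → 11.9059
  f9: (p3, p5, p6) → 26.3304
  f10: (p2, p1, p7) → 19.6927
  f11: (p2, p0, p7) → 15.3201
  f12: (p2, p0, p1) → 35.8884
Σ area = 476.900

Check V−E+F: 8 − 18 + 12 = 2.


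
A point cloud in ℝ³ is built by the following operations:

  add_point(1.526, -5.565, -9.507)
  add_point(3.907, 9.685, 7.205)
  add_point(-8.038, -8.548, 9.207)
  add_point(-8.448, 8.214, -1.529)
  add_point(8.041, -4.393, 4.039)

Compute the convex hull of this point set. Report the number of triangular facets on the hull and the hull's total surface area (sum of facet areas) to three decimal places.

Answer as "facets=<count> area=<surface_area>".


Hull vertices (5/5): indices [0, 1, 2, 3, 4].

Per-facet area ½‖(b−a)×(c−a)‖:
  f1: (p0, p2, p3) → 171.4662
  f2: (p0, p2, p4) → 129.6090
  f3: (p1, p2, p3) → 146.7154
  f4: (p1, p2, p4) → 129.9648
  f5: (p1, p0, p3) → 141.8325
  f6: (p1, p0, p4) → 111.9835
Σ area = 831.571

Euler: V−E+F = 5−9+6 = 2.

facets=6 area=831.571


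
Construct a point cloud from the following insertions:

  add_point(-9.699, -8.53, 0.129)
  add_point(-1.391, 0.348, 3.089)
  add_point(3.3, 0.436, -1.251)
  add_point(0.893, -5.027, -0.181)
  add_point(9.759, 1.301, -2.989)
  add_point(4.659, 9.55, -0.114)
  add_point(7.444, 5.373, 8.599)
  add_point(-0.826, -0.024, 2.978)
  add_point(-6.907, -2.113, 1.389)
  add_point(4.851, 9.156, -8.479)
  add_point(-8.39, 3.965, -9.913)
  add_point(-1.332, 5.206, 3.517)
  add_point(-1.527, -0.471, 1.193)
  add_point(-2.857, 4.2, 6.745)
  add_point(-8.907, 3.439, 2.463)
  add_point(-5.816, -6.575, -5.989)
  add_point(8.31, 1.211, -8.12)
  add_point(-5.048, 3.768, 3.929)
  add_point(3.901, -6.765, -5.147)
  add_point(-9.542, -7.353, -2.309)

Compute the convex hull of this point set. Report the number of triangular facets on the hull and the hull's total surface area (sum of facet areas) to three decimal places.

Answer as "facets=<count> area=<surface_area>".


facets=22 area=1035.283

Points on the hull: [0, 3, 4, 5, 6, 9, 10, 13, 14, 15, 16, 18, 19] (13 of 20).

Triangle areas on the boundary:
  f1: (p9, p6, p4) → 66.5204
  f2: (p18, p6, p4) → 59.7719
  f3: (p15, p18, p0) → 32.8757
  f4: (p3, p6, p0) → 66.6904
  f5: (p3, p18, p0) → 30.9396
  f6: (p3, p18, p6) → 40.6781
  f7: (p16, p9, p10) → 61.9335
  f8: (p16, p15, p10) → 89.8794
  f9: (p16, p15, p18) → 42.5379
  f10: (p16, p9, p4) → 22.9188
  f11: (p16, p18, p4) → 25.2320
  f12: (p13, p6, p0) → 67.9753
  f13: (p13, p14, p0) → 43.9305
  f14: (p19, p15, p0) → 4.9107
  f15: (p19, p15, p10) → 29.8371
  f16: (p19, p14, p0) → 16.0120
  f17: (p19, p14, p10) → 68.2819
  f18: (p5, p13, p14) → 41.6237
  f19: (p5, p9, p10) → 59.5912
  f20: (p5, p14, p10) → 91.2070
  f21: (p5, p9, p6) → 22.8915
  f22: (p5, p13, p6) → 49.0439
Σ area = 1035.283

Euler characteristic 13−33+22 = 2 ✓


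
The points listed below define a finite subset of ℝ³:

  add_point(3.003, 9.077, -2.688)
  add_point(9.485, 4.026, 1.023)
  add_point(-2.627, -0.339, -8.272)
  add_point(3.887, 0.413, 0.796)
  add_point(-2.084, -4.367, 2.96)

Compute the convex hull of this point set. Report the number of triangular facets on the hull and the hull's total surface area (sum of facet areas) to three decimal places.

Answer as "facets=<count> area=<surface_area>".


facets=6 area=273.794

Points on the hull: [0, 1, 2, 3, 4] (5 of 5).

Triangle areas on the boundary:
  f1: (p0, p1, p2) → 55.2878
  f2: (p4, p0, p2) → 72.1901
  f3: (p4, p0, p1) → 63.7727
  f4: (p3, p1, p2) → 31.0830
  f5: (p3, p4, p2) → 42.9809
  f6: (p3, p4, p1) → 8.4792
Σ area = 273.794

Check V−E+F: 5 − 9 + 6 = 2.


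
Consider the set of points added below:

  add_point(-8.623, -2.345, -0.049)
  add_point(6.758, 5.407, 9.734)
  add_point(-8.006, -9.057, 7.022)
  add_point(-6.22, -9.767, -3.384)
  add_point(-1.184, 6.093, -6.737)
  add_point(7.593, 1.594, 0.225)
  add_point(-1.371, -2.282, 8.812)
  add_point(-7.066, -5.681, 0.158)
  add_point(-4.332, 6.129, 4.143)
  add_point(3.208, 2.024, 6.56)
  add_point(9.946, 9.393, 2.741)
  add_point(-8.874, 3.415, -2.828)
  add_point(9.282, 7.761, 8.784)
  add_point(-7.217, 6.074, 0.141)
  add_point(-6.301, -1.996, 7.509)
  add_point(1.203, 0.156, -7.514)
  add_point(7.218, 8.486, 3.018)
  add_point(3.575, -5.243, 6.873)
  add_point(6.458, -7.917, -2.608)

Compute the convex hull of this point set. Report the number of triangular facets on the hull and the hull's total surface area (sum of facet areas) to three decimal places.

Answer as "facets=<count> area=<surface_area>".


facets=26 area=1068.649

Points on the hull: [0, 1, 2, 3, 4, 6, 8, 10, 11, 12, 13, 14, 15, 17, 18] (15 of 19).

Per-facet area ½‖(b−a)×(c−a)‖:
  f1: (p0, p3, p11) → 21.1353
  f2: (p0, p2, p11) → 11.0777
  f3: (p0, p2, p3) → 39.0548
  f4: (p4, p15, p10) → 48.3007
  f5: (p4, p3, p11) → 60.4469
  f6: (p4, p15, p3) → 37.5714
  f7: (p12, p8, p10) → 44.8204
  f8: (p12, p8, p1) → 19.6412
  f9: (p12, p17, p1) → 13.8279
  f10: (p14, p8, p1) → 56.0415
  f11: (p14, p2, p11) → 41.0413
  f12: (p18, p15, p3) → 63.5871
  f13: (p18, p2, p3) → 67.5898
  f14: (p18, p17, p2) → 61.3581
  f15: (p18, p15, p10) → 87.6386
  f16: (p18, p12, p10) → 58.0621
  f17: (p18, p12, p17) → 71.2454
  f18: (p13, p8, p10) → 31.5864
  f19: (p13, p4, p10) → 68.5490
  f20: (p13, p4, p11) → 19.0517
  f21: (p13, p14, p11) → 23.6466
  f22: (p13, p14, p8) → 21.9272
  f23: (p6, p14, p1) → 20.9814
  f24: (p6, p14, p2) → 18.2568
  f25: (p6, p17, p1) → 33.2329
  f26: (p6, p17, p2) → 28.9767
Σ area = 1068.649

Check V−E+F: 15 − 39 + 26 = 2.


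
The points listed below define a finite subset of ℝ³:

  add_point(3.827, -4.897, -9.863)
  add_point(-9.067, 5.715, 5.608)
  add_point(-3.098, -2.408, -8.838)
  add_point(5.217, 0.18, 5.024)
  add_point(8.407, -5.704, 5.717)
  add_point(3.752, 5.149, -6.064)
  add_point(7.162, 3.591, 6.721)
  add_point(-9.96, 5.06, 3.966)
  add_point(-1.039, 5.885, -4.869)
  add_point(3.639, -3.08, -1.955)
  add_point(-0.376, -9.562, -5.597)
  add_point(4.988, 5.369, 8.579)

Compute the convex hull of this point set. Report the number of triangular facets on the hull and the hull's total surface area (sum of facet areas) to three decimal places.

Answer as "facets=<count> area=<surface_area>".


Extreme-point indices: [0, 1, 2, 4, 5, 6, 7, 8, 10, 11] — 10 of 12 on the boundary.

Triangle areas on the boundary:
  f1: (p5, p0, p4) → 83.5505
  f2: (p1, p11, p4) → 82.9775
  f3: (p10, p0, p4) → 56.2037
  f4: (p10, p1, p7) → 17.8753
  f5: (p10, p1, p4) → 144.5977
  f6: (p8, p1, p7) → 12.0938
  f7: (p8, p5, p11) → 36.2129
  f8: (p8, p1, p11) → 85.6059
  f9: (p6, p11, p4) → 11.8699
  f10: (p6, p5, p4) → 62.7612
  f11: (p6, p5, p11) → 21.3820
  f12: (p2, p10, p7) → 66.1387
  f13: (p2, p10, p0) → 25.9946
  f14: (p2, p8, p7) → 59.0689
  f15: (p2, p5, p0) → 37.0899
  f16: (p2, p8, p5) → 23.5127
Σ area = 826.935

Euler: V−E+F = 10−24+16 = 2.

facets=16 area=826.935


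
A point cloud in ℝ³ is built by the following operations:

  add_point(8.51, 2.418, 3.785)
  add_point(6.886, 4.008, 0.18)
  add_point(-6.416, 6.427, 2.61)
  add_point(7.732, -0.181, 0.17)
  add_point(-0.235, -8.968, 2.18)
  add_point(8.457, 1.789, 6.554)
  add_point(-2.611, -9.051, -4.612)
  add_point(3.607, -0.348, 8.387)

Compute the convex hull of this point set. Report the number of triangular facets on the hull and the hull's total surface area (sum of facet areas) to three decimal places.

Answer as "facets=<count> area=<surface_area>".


Hull vertices (8/8): indices [0, 1, 2, 3, 4, 5, 6, 7].

Per-facet area ½‖(b−a)×(c−a)‖:
  f1: (p1, p6, p2) → 107.9678
  f2: (p5, p7, p2) → 35.7008
  f3: (p5, p1, p2) → 47.2895
  f4: (p5, p1, p0) → 2.6343
  f5: (p4, p6, p2) → 59.4789
  f6: (p4, p7, p2) → 75.2959
  f7: (p4, p5, p7) → 28.9541
  f8: (p3, p1, p0) → 8.1811
  f9: (p3, p1, p6) → 27.3803
  f10: (p3, p4, p6) → 43.1806
  f11: (p3, p5, p0) → 4.8815
  f12: (p3, p4, p5) → 40.0964
Σ area = 481.041

Check V−E+F: 8 − 18 + 12 = 2.

facets=12 area=481.041


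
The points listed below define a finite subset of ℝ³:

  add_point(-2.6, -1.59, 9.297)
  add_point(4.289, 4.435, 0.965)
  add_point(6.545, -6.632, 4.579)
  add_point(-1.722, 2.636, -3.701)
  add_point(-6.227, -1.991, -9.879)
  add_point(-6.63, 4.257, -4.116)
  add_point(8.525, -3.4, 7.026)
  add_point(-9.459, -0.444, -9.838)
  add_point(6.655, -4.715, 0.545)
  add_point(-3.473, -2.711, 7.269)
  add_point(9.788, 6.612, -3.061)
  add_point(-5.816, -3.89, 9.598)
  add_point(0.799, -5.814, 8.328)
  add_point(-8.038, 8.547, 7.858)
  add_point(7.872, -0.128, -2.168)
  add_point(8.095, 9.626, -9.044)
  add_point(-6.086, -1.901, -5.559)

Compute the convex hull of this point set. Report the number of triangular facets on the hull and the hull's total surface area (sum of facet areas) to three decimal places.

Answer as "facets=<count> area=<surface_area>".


facets=22 area=1097.472

Hull vertices (13/17): indices [0, 2, 4, 5, 6, 7, 8, 10, 11, 12, 13, 14, 15].

Per-facet area ½‖(b−a)×(c−a)‖:
  f1: (p13, p11, p7) → 120.7723
  f2: (p4, p11, p7) → 35.0272
  f3: (p5, p13, p7) → 27.9175
  f4: (p6, p13, p10) → 138.6484
  f5: (p14, p6, p10) → 31.3506
  f6: (p12, p4, p2) → 67.5781
  f7: (p12, p4, p11) → 67.9412
  f8: (p12, p6, p2) → 15.5846
  f9: (p0, p13, p11) → 22.7708
  f10: (p0, p6, p13) → 54.8993
  f11: (p0, p12, p11) → 10.8936
  f12: (p0, p12, p6) → 20.8489
  f13: (p15, p14, p10) → 21.6796
  f14: (p15, p14, p4) → 95.2376
  f15: (p15, p4, p7) → 29.8991
  f16: (p15, p5, p7) → 62.1818
  f17: (p15, p13, p10) → 71.0355
  f18: (p15, p5, p13) → 101.2299
  f19: (p8, p4, p2) → 29.6925
  f20: (p8, p14, p4) → 44.1520
  f21: (p8, p6, p2) → 9.9287
  f22: (p8, p14, p6) → 18.2022
Σ area = 1097.472

Euler: V−E+F = 13−33+22 = 2.


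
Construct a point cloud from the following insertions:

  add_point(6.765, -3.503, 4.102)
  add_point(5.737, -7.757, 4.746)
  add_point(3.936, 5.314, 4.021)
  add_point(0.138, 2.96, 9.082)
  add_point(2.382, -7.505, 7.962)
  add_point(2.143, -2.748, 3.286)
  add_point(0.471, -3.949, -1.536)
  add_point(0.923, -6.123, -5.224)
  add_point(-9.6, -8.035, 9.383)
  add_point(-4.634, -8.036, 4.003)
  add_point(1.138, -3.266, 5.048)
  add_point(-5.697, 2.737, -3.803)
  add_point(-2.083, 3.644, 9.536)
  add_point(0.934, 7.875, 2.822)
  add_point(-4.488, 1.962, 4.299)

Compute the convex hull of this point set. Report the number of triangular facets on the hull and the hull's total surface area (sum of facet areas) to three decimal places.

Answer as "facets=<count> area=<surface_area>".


facets=20 area=687.950

12 of the 15 inputs are extreme points: [0, 1, 2, 3, 4, 7, 8, 9, 11, 12, 13, 14].

Facet areas (half cross-product norm):
  f1: (p11, p7, p8) → 94.0145
  f2: (p11, p7, p13) → 59.3413
  f3: (p12, p11, p13) → 45.3556
  f4: (p1, p7, p0) → 24.3919
  f5: (p2, p7, p0) → 52.2955
  f6: (p2, p7, p13) → 30.6144
  f7: (p14, p11, p8) → 45.9822
  f8: (p14, p12, p8) → 36.9760
  f9: (p14, p12, p11) → 11.1917
  f10: (p9, p7, p8) → 10.6073
  f11: (p9, p1, p8) → 29.7605
  f12: (p9, p1, p7) → 50.7812
  f13: (p4, p1, p0) → 10.0511
  f14: (p4, p12, p8) → 68.7717
  f15: (p4, p1, p8) → 17.0840
  f16: (p3, p12, p13) → 9.4493
  f17: (p3, p2, p13) → 13.9172
  f18: (p3, p2, p0) → 30.8215
  f19: (p3, p4, p0) → 35.4838
  f20: (p3, p4, p12) → 11.0597
Σ area = 687.950

Euler characteristic 12−30+20 = 2 ✓


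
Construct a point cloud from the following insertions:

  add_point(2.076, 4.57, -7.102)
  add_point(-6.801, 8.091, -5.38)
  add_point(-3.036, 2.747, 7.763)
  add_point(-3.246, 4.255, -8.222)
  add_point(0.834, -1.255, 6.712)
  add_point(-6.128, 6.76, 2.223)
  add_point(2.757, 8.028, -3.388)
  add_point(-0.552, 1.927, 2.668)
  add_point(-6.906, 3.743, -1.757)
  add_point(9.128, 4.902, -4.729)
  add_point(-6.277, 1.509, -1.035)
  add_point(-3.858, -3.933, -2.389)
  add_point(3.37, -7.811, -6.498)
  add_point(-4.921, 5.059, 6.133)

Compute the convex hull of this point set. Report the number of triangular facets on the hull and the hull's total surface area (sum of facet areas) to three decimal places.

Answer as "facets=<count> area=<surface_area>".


facets=22 area=649.798

Extreme-point indices: [0, 1, 2, 3, 4, 5, 6, 8, 9, 10, 11, 12, 13] — 13 of 14 on the boundary.

Facet areas (half cross-product norm):
  f1: (p11, p3, p12) → 46.1701
  f2: (p4, p12, p9) → 94.6432
  f3: (p4, p2, p9) → 42.5637
  f4: (p4, p11, p12) → 48.0510
  f5: (p4, p11, p2) → 29.9620
  f6: (p0, p12, p9) → 46.3001
  f7: (p0, p3, p12) → 33.8980
  f8: (p13, p5, p8) → 9.6497
  f9: (p1, p0, p3) → 14.4948
  f10: (p1, p5, p8) → 14.2927
  f11: (p1, p11, p8) → 17.6913
  f12: (p1, p11, p3) → 29.2997
  f13: (p10, p11, p2) → 28.3696
  f14: (p10, p13, p2) → 13.4556
  f15: (p10, p11, p8) → 3.8416
  f16: (p10, p13, p8) → 9.8137
  f17: (p6, p0, p9) → 17.5802
  f18: (p6, p1, p0) → 24.0397
  f19: (p6, p1, p5) → 36.2398
  f20: (p6, p13, p5) → 22.4798
  f21: (p6, p2, p9) → 45.9378
  f22: (p6, p13, p2) → 21.0238
Σ area = 649.798

Euler characteristic 13−33+22 = 2 ✓


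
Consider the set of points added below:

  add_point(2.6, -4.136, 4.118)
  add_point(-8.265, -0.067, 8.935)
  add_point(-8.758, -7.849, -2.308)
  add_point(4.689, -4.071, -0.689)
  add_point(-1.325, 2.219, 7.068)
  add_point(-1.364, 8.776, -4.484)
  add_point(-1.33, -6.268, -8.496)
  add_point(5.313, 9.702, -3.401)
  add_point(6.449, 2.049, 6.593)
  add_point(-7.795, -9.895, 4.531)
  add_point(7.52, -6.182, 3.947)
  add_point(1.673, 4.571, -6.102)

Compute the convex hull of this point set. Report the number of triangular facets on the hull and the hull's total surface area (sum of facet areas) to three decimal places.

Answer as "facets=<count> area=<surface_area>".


facets=18 area=891.148

Points on the hull: [1, 2, 3, 4, 5, 6, 7, 8, 9, 10, 11] (11 of 12).

Per-facet area ½‖(b−a)×(c−a)‖:
  f1: (p9, p1, p2) → 38.5293
  f2: (p9, p1, p10) → 83.9399
  f3: (p9, p6, p2) → 29.5997
  f4: (p9, p6, p10) → 101.7908
  f5: (p5, p1, p2) → 113.0036
  f6: (p5, p1, p7) → 56.3020
  f7: (p5, p6, p2) → 76.2600
  f8: (p8, p7, p10) → 51.7148
  f9: (p8, p1, p10) → 65.5124
  f10: (p3, p7, p10) → 35.7604
  f11: (p3, p6, p10) → 16.6051
  f12: (p3, p6, p7) → 70.6661
  f13: (p11, p6, p7) → 14.7250
  f14: (p11, p5, p7) → 17.0446
  f15: (p11, p5, p6) → 23.8608
  f16: (p4, p1, p7) → 35.6434
  f17: (p4, p8, p7) → 49.1566
  f18: (p4, p8, p1) → 11.0335
Σ area = 891.148

Euler characteristic 11−27+18 = 2 ✓


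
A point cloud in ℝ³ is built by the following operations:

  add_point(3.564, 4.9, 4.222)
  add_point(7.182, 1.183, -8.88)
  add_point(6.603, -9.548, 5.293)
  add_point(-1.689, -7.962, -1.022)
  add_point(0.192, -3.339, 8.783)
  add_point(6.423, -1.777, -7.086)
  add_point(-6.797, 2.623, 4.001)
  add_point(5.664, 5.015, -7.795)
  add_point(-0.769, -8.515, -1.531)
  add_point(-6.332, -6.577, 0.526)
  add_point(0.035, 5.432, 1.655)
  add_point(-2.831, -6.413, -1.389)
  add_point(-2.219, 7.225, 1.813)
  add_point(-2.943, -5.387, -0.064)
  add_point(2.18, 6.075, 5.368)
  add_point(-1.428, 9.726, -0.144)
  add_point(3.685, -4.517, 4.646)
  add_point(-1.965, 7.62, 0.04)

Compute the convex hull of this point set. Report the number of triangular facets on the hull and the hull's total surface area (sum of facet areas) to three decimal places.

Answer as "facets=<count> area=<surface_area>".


12 of the 18 inputs are extreme points: [0, 1, 2, 4, 5, 6, 7, 8, 9, 11, 14, 15].

Per-facet area ½‖(b−a)×(c−a)‖:
  f1: (p9, p15, p6) → 41.8417
  f2: (p14, p15, p6) → 33.9383
  f3: (p8, p9, p2) → 27.9774
  f4: (p7, p9, p1) → 38.7869
  f5: (p7, p9, p15) → 95.7524
  f6: (p7, p14, p15) → 43.1068
  f7: (p4, p14, p6) → 44.0195
  f8: (p4, p14, p2) → 45.9097
  f9: (p4, p9, p6) → 46.5725
  f10: (p4, p9, p2) → 52.6357
  f11: (p0, p2, p1) → 101.1740
  f12: (p0, p14, p2) → 12.3677
  f13: (p0, p7, p1) → 24.7712
  f14: (p0, p7, p14) → 10.1533
  f15: (p5, p2, p1) → 12.7586
  f16: (p5, p8, p1) → 9.4342
  f17: (p5, p8, p2) → 56.9767
  f18: (p11, p9, p1) → 14.5744
  f19: (p11, p8, p1) → 21.3741
  f20: (p11, p8, p9) → 4.6785
Σ area = 738.804

Euler characteristic 12−30+20 = 2 ✓

facets=20 area=738.804


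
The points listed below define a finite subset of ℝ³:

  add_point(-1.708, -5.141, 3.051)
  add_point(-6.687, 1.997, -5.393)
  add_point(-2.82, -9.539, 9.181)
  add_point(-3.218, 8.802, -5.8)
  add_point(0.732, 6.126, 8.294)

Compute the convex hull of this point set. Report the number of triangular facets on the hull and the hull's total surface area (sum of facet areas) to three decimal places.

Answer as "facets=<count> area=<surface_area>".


facets=6 area=385.806

Extreme-point indices: [0, 1, 2, 3, 4] — 5 of 5 on the boundary.

Area of each hull facet:
  f1: (p2, p4, p1) → 123.4036
  f2: (p3, p4, p1) → 56.6765
  f3: (p0, p2, p1) → 25.1338
  f4: (p0, p3, p1) → 43.0010
  f5: (p0, p2, p4) → 47.2293
  f6: (p0, p3, p4) → 90.3616
Σ area = 385.806

Euler characteristic 5−9+6 = 2 ✓


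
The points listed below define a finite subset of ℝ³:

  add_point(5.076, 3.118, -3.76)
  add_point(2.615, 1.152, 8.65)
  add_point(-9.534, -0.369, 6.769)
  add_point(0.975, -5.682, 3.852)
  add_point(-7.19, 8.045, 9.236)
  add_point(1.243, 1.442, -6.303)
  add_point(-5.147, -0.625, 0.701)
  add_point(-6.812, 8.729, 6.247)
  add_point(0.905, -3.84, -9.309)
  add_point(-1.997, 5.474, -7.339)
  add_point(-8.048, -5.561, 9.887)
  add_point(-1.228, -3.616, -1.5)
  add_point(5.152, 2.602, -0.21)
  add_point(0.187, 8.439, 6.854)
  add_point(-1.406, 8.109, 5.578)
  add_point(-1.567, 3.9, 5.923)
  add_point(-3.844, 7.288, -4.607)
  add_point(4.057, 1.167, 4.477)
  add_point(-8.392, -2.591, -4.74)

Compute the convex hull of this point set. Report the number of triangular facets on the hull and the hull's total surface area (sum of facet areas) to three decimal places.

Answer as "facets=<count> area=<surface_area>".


facets=24 area=854.976

Hull vertices (14/19): indices [0, 1, 2, 3, 4, 7, 8, 9, 10, 12, 13, 16, 17, 18].

Facet areas (half cross-product norm):
  f1: (p18, p7, p2) → 55.7289
  f2: (p0, p8, p12) → 15.6038
  f3: (p13, p1, p12) → 35.3652
  f4: (p13, p0, p12) → 15.2323
  f5: (p10, p18, p2) → 34.9302
  f6: (p10, p18, p8) → 71.8942
  f7: (p3, p8, p12) → 57.9504
  f8: (p3, p10, p8) → 60.4978
  f9: (p3, p10, p1) → 45.5781
  f10: (p9, p18, p8) → 46.1433
  f11: (p9, p0, p8) → 37.1466
  f12: (p4, p13, p1) → 30.1370
  f13: (p4, p10, p1) → 70.0003
  f14: (p4, p13, p7) → 10.8568
  f15: (p4, p7, p2) → 14.0154
  f16: (p4, p10, p2) → 23.1648
  f17: (p17, p1, p12) → 3.3177
  f18: (p17, p3, p12) → 18.2157
  f19: (p17, p3, p1) → 16.6090
  f20: (p16, p18, p7) → 61.6835
  f21: (p16, p9, p18) → 19.8625
  f22: (p16, p13, p7) → 39.2086
  f23: (p16, p13, p0) → 56.7370
  f24: (p16, p9, p0) → 15.0965
Σ area = 854.976

Euler characteristic 14−36+24 = 2 ✓


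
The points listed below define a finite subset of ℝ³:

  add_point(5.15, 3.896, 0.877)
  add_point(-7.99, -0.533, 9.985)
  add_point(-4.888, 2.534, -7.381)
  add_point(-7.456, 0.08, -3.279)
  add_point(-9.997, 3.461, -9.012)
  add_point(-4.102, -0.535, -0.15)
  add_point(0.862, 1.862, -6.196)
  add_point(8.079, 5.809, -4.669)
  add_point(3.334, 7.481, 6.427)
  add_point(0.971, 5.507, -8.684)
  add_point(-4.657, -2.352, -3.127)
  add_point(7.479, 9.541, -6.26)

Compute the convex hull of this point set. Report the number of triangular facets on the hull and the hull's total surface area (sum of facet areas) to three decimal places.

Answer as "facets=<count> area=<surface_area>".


facets=16 area=666.034

Points on the hull: [0, 1, 3, 4, 6, 7, 8, 9, 10, 11] (10 of 12).

Area of each hull facet:
  f1: (p8, p1, p4) → 134.3620
  f2: (p6, p10, p4) → 36.7967
  f3: (p6, p10, p7) → 18.3944
  f4: (p3, p10, p4) → 10.4447
  f5: (p3, p1, p4) → 27.7095
  f6: (p3, p1, p10) → 24.6375
  f7: (p0, p10, p7) → 39.2490
  f8: (p0, p1, p10) → 82.4796
  f9: (p0, p8, p7) → 17.0569
  f10: (p0, p8, p1) → 48.7253
  f11: (p11, p8, p4) → 123.8151
  f12: (p11, p8, p7) → 24.6125
  f13: (p9, p6, p7) → 17.5692
  f14: (p9, p11, p7) → 16.0599
  f15: (p9, p6, p4) → 24.3239
  f16: (p9, p11, p4) → 19.7974
Σ area = 666.034

Euler: V−E+F = 10−24+16 = 2.


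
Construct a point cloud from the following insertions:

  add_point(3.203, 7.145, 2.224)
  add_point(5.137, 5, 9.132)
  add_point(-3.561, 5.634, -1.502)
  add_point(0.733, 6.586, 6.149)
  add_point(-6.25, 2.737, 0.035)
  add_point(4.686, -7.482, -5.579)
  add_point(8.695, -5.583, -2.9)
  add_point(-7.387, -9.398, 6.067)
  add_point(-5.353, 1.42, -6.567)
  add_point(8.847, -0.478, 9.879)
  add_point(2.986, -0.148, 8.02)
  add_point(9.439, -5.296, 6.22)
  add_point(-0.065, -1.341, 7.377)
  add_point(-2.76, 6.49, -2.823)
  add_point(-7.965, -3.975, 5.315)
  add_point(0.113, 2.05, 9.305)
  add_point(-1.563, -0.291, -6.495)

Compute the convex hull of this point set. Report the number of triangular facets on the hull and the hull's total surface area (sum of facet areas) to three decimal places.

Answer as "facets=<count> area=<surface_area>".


15 of the 17 inputs are extreme points: [0, 1, 2, 3, 4, 5, 6, 7, 8, 9, 11, 13, 14, 15, 16].

Triangle areas on the boundary:
  f1: (p7, p8, p14) → 31.7110
  f2: (p7, p5, p8) → 103.6997
  f3: (p7, p5, p11) → 102.1457
  f4: (p6, p5, p11) → 19.1636
  f5: (p13, p6, p0) → 57.9259
  f6: (p4, p8, p14) → 26.1733
  f7: (p4, p13, p8) → 18.0093
  f8: (p4, p13, p2) → 1.7098
  f9: (p3, p1, p0) → 12.9351
  f10: (p3, p13, p0) → 18.1572
  f11: (p3, p13, p2) → 7.2231
  f12: (p3, p4, p2) → 18.6701
  f13: (p3, p4, p14) → 43.6726
  f14: (p15, p7, p14) → 27.0891
  f15: (p15, p3, p14) → 28.4712
  f16: (p15, p3, p1) → 13.7842
  f17: (p9, p1, p0) → 21.8239
  f18: (p9, p6, p0) → 78.3647
  f19: (p9, p6, p11) → 21.9067
  f20: (p9, p15, p1) → 19.3683
  f21: (p9, p7, p11) → 52.3852
  f22: (p9, p15, p7) → 61.1166
  f23: (p16, p5, p8) → 8.4340
  f24: (p16, p6, p5) → 23.8123
  f25: (p16, p13, p8) → 14.1540
  f26: (p16, p13, p6) → 43.8128
Σ area = 875.720

Euler characteristic 15−39+26 = 2 ✓

facets=26 area=875.720


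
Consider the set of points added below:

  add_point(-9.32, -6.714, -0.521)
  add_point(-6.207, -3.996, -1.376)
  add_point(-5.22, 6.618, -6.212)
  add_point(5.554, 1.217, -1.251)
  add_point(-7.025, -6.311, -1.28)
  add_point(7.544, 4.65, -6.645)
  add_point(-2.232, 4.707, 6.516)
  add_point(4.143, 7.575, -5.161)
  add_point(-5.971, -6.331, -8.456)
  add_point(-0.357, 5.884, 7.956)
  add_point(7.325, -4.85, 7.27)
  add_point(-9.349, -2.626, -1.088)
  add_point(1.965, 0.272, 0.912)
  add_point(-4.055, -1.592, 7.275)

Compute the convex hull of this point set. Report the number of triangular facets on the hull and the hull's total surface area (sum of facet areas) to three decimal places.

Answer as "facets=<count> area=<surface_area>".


facets=16 area=834.853

Points on the hull: [0, 2, 5, 6, 7, 8, 9, 10, 11, 13] (10 of 14).

Per-facet area ½‖(b−a)×(c−a)‖:
  f1: (p10, p8, p5) → 141.6783
  f2: (p10, p9, p5) → 101.6954
  f3: (p2, p8, p11) → 49.8043
  f4: (p2, p8, p5) → 84.6302
  f5: (p13, p10, p9) → 48.7298
  f6: (p6, p2, p11) → 66.1469
  f7: (p6, p2, p9) → 13.6706
  f8: (p6, p13, p11) → 32.4780
  f9: (p6, p13, p9) → 7.2298
  f10: (p7, p9, p5) → 29.4429
  f11: (p7, p2, p5) → 17.6551
  f12: (p7, p2, p9) → 64.4315
  f13: (p0, p13, p11) → 20.5337
  f14: (p0, p8, p11) → 17.5390
  f15: (p0, p13, p10) → 59.6048
  f16: (p0, p10, p8) → 79.5829
Σ area = 834.853

Check V−E+F: 10 − 24 + 16 = 2.


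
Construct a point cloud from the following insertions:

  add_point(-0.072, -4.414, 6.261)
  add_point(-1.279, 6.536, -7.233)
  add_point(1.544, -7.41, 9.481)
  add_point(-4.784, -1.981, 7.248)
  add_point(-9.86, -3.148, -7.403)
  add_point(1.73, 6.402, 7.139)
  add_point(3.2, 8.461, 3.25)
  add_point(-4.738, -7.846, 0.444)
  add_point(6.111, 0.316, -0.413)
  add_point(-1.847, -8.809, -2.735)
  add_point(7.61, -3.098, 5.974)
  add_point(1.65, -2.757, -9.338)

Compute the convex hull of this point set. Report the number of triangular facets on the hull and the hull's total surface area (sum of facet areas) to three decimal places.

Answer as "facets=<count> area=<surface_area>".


facets=18 area=829.231

11 of the 12 inputs are extreme points: [1, 2, 3, 4, 5, 6, 7, 8, 9, 10, 11].

Area of each hull facet:
  f1: (p9, p11, p4) → 48.8373
  f2: (p9, p11, p10) → 67.4427
  f3: (p1, p11, p4) → 55.6449
  f4: (p8, p6, p10) → 34.4564
  f5: (p8, p11, p10) → 27.9805
  f6: (p8, p1, p6) → 50.2715
  f7: (p8, p1, p11) → 49.1332
  f8: (p5, p6, p10) → 25.8614
  f9: (p5, p3, p4) → 79.9241
  f10: (p5, p1, p4) → 94.0450
  f11: (p5, p1, p6) → 22.1569
  f12: (p2, p5, p10) → 46.2050
  f13: (p2, p5, p3) → 45.7642
  f14: (p2, p9, p10) → 51.8371
  f15: (p7, p9, p4) → 22.9087
  f16: (p7, p2, p9) → 23.6212
  f17: (p7, p3, p4) → 45.3084
  f18: (p7, p2, p3) → 37.8324
Σ area = 829.231

Check V−E+F: 11 − 27 + 18 = 2.
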